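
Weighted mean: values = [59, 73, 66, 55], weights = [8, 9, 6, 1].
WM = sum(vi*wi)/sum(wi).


Numerator = 59*8 + 73*9 + 66*6 + 55*1 = 1580
Denominator = 8 + 9 + 6 + 1 = 24
WM = 1580/24 = 65.8333

WM = 65.8333


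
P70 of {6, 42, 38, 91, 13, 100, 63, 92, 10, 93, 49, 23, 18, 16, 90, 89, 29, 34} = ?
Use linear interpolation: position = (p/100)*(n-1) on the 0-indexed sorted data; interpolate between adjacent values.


Sorted: 6, 10, 13, 16, 18, 23, 29, 34, 38, 42, 49, 63, 89, 90, 91, 92, 93, 100
n = 18
Index = 70/100 * 17 = 11.9000
Lower = data[11] = 63, Upper = data[12] = 89
P70 = 63 + 0.9000*(26) = 86.4000

P70 = 86.4000


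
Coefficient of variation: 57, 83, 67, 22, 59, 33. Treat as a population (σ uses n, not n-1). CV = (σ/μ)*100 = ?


Mean = 53.5000
SD = 20.4430
CV = (20.4430/53.5000)*100 = 38.2112%

CV = 38.2112%


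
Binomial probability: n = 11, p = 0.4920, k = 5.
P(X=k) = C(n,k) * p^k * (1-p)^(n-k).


C(11,5) = 462
p^5 = 0.028829
(1-p)^6 = 0.017186
P = 462 * 0.028829 * 0.017186 = 0.2289

P(X=5) = 0.2289


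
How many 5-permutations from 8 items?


P(8,5) = 8!/3!
= 40320/6
= 6720

P(8,5) = 6720


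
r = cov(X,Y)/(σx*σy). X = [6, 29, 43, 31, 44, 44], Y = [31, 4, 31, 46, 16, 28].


Mean X = 32.8333, Mean Y = 26.0000
SD X = 13.483529, SD Y = 13.152946
Cov = -20.833333
r = -20.833333/(13.483529*13.152946) = -0.1175

r = -0.1175


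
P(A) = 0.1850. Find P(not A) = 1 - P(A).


P(not A) = 1 - 0.1850 = 0.8150

P(not A) = 0.8150


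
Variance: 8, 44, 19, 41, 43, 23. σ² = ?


Mean = 29.6667
Squared deviations: 469.4444, 205.4444, 113.7778, 128.4444, 177.7778, 44.4444
Sum = 1139.3333
Variance = 1139.3333/6 = 189.8889

Variance = 189.8889


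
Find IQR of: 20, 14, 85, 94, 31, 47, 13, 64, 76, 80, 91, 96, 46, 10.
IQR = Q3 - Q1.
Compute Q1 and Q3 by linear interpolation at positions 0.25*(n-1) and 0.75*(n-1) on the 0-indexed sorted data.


Sorted: 10, 13, 14, 20, 31, 46, 47, 64, 76, 80, 85, 91, 94, 96
Q1 (25th %ile) = 22.7500
Q3 (75th %ile) = 83.7500
IQR = 83.7500 - 22.7500 = 61.0000

IQR = 61.0000


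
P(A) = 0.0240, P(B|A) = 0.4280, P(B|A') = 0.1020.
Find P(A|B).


P(B) = P(B|A)*P(A) + P(B|A')*P(A')
= 0.4280*0.0240 + 0.1020*0.9760
= 0.010272 + 0.099552 = 0.109824
P(A|B) = 0.010272/0.109824 = 0.0935

P(A|B) = 0.0935


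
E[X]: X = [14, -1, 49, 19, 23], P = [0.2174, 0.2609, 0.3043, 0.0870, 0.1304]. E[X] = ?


E[X] = 14*0.2174 - 1*0.2609 + 49*0.3043 + 19*0.0870 + 23*0.1304
= 3.0436 - 0.2609 + 14.9107 + 1.6530 + 2.9992
= 22.3456

E[X] = 22.3456


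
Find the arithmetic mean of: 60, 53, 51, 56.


Sum = 60 + 53 + 51 + 56 = 220
n = 4
Mean = 220/4 = 55.0000

Mean = 55.0000


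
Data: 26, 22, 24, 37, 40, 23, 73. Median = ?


Sorted: 22, 23, 24, 26, 37, 40, 73
n = 7 (odd)
Middle value = 26

Median = 26


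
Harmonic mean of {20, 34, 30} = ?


Sum of reciprocals = 1/20 + 1/34 + 1/30 = 0.112745
HM = 3/0.112745 = 26.6087

HM = 26.6087


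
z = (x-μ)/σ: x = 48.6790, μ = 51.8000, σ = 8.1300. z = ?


z = (48.6790 - 51.8000)/8.1300
= -3.1210/8.1300
= -0.3839

z = -0.3839


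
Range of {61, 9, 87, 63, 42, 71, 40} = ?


Max = 87, Min = 9
Range = 87 - 9 = 78

Range = 78


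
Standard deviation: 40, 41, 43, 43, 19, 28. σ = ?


Mean = 35.6667
Variance = 81.8889
SD = sqrt(81.8889) = 9.0492

SD = 9.0492


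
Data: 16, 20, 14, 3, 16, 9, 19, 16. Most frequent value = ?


Frequencies: 3:1, 9:1, 14:1, 16:3, 19:1, 20:1
Max frequency = 3
Mode = 16

Mode = 16


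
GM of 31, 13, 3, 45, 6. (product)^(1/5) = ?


Product = 31 × 13 × 3 × 45 × 6 = 326430
GM = 326430^(1/5) = 12.6695

GM = 12.6695


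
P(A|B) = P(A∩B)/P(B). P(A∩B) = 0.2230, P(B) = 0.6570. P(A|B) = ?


P(A|B) = 0.2230/0.6570 = 0.3394

P(A|B) = 0.3394


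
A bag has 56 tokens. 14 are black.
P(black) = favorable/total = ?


P = 14/56 = 0.2500

P = 0.2500


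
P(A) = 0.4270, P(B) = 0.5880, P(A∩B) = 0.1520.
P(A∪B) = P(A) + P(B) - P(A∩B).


P(A∪B) = 0.4270 + 0.5880 - 0.1520
= 1.0150 - 0.1520
= 0.8630

P(A∪B) = 0.8630


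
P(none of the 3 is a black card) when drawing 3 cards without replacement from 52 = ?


P(no black cards) = (26/52) × (25/51) × (24/50)
= 0.1176

P = 0.1176


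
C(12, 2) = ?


C(12,2) = 12!/(2! × 10!)
= 479001600/(2 × 3628800)
= 66

C(12,2) = 66


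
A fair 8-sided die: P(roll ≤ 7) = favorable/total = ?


Favorable outcomes (roll ≤ 7): 7
Total outcomes = 8
P = 7/8 = 0.8750

P = 0.8750


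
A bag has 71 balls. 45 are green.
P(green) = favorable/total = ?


P = 45/71 = 0.6338

P = 0.6338


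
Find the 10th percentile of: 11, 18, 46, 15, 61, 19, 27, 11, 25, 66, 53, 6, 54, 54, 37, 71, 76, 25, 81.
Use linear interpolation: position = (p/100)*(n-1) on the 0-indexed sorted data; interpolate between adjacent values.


Sorted: 6, 11, 11, 15, 18, 19, 25, 25, 27, 37, 46, 53, 54, 54, 61, 66, 71, 76, 81
n = 19
Index = 10/100 * 18 = 1.8000
Lower = data[1] = 11, Upper = data[2] = 11
P10 = 11 + 0.8000*(0) = 11.0000

P10 = 11.0000


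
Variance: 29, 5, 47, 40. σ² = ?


Mean = 30.2500
Squared deviations: 1.5625, 637.5625, 280.5625, 95.0625
Sum = 1014.7500
Variance = 1014.7500/4 = 253.6875

Variance = 253.6875


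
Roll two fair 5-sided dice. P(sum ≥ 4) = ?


Total outcomes = 5×5 = 25
Favorable (sum ≥ 4): 22
P = 22/25 = 0.8800

P = 0.8800


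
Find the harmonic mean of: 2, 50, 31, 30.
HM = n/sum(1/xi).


Sum of reciprocals = 1/2 + 1/50 + 1/31 + 1/30 = 0.585591
HM = 4/0.585591 = 6.8307

HM = 6.8307


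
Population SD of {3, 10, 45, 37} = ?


Mean = 23.7500
Variance = 311.6875
SD = sqrt(311.6875) = 17.6547

SD = 17.6547


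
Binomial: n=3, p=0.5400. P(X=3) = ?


C(3,3) = 1
p^3 = 0.157464
(1-p)^0 = 1.000000
P = 1 * 0.157464 * 1.000000 = 0.1575

P(X=3) = 0.1575


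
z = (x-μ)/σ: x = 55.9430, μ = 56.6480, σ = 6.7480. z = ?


z = (55.9430 - 56.6480)/6.7480
= -0.7050/6.7480
= -0.1045

z = -0.1045


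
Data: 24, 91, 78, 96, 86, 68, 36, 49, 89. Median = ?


Sorted: 24, 36, 49, 68, 78, 86, 89, 91, 96
n = 9 (odd)
Middle value = 78

Median = 78


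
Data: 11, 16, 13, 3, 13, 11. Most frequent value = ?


Frequencies: 3:1, 11:2, 13:2, 16:1
Max frequency = 2
Mode = 11, 13

Mode = 11, 13


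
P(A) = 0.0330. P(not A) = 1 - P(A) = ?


P(not A) = 1 - 0.0330 = 0.9670

P(not A) = 0.9670


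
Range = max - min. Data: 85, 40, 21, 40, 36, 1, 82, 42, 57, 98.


Max = 98, Min = 1
Range = 98 - 1 = 97

Range = 97


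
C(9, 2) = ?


C(9,2) = 9!/(2! × 7!)
= 362880/(2 × 5040)
= 36

C(9,2) = 36


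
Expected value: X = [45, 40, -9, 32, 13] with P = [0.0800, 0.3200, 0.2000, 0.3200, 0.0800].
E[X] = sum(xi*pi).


E[X] = 45*0.0800 + 40*0.3200 - 9*0.2000 + 32*0.3200 + 13*0.0800
= 3.6000 + 12.8000 - 1.8000 + 10.2400 + 1.0400
= 25.8800

E[X] = 25.8800


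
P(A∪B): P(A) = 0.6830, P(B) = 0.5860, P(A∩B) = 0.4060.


P(A∪B) = 0.6830 + 0.5860 - 0.4060
= 1.2690 - 0.4060
= 0.8630

P(A∪B) = 0.8630


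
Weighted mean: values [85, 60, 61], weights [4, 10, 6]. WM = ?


Numerator = 85*4 + 60*10 + 61*6 = 1306
Denominator = 4 + 10 + 6 = 20
WM = 1306/20 = 65.3000

WM = 65.3000


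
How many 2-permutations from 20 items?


P(20,2) = 20!/18!
= 2432902008176640000/6402373705728000
= 380

P(20,2) = 380


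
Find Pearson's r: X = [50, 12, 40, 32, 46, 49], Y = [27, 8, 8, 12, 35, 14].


Mean X = 38.1667, Mean Y = 17.3333
SD X = 13.196169, SD Y = 10.159834
Cov = 79.444444
r = 79.444444/(13.196169*10.159834) = 0.5926

r = 0.5926


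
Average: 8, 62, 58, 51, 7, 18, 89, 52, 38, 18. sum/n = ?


Sum = 8 + 62 + 58 + 51 + 7 + 18 + 89 + 52 + 38 + 18 = 401
n = 10
Mean = 401/10 = 40.1000

Mean = 40.1000


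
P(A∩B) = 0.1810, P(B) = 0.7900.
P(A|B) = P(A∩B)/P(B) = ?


P(A|B) = 0.1810/0.7900 = 0.2291

P(A|B) = 0.2291


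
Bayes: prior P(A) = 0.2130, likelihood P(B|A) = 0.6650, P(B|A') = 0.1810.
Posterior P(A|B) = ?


P(B) = P(B|A)*P(A) + P(B|A')*P(A')
= 0.6650*0.2130 + 0.1810*0.7870
= 0.141645 + 0.142447 = 0.284092
P(A|B) = 0.141645/0.284092 = 0.4986

P(A|B) = 0.4986


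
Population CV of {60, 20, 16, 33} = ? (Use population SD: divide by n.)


Mean = 32.2500
SD = 17.2101
CV = (17.2101/32.2500)*100 = 53.3646%

CV = 53.3646%


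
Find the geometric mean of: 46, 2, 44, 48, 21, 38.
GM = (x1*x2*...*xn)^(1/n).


Product = 46 × 2 × 44 × 48 × 21 × 38 = 155054592
GM = 155054592^(1/6) = 23.1783

GM = 23.1783


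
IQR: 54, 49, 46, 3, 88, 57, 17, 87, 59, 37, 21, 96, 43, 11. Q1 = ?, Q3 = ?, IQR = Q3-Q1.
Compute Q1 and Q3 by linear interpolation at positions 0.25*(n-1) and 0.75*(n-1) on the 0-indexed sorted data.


Sorted: 3, 11, 17, 21, 37, 43, 46, 49, 54, 57, 59, 87, 88, 96
Q1 (25th %ile) = 25.0000
Q3 (75th %ile) = 58.5000
IQR = 58.5000 - 25.0000 = 33.5000

IQR = 33.5000


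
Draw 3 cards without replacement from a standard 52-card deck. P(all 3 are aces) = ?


P(all aces) = (4/52) × (3/51) × (2/50)
= 0.0002

P = 0.0002


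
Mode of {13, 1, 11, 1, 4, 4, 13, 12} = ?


Frequencies: 1:2, 4:2, 11:1, 12:1, 13:2
Max frequency = 2
Mode = 1, 4, 13

Mode = 1, 4, 13


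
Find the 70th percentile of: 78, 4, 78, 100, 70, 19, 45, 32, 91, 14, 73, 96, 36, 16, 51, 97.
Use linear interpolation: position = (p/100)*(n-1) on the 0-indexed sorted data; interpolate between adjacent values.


Sorted: 4, 14, 16, 19, 32, 36, 45, 51, 70, 73, 78, 78, 91, 96, 97, 100
n = 16
Index = 70/100 * 15 = 10.5000
Lower = data[10] = 78, Upper = data[11] = 78
P70 = 78 + 0.5000*(0) = 78.0000

P70 = 78.0000


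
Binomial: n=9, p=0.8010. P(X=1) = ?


C(9,1) = 9
p^1 = 0.801000
(1-p)^8 = 2.459374e-06
P = 9 * 0.801000 * 2.459374e-06 = 1.7730e-05

P(X=1) = 1.7730e-05


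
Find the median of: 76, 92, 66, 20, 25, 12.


Sorted: 12, 20, 25, 66, 76, 92
n = 6 (even)
Middle values: 25 and 66
Median = (25+66)/2 = 45.5000

Median = 45.5000


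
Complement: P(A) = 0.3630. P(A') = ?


P(not A) = 1 - 0.3630 = 0.6370

P(not A) = 0.6370


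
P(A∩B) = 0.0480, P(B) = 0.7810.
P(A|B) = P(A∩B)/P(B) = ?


P(A|B) = 0.0480/0.7810 = 0.0615

P(A|B) = 0.0615


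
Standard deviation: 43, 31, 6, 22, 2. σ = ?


Mean = 20.8000
Variance = 234.1600
SD = sqrt(234.1600) = 15.3023

SD = 15.3023


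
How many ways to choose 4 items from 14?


C(14,4) = 14!/(4! × 10!)
= 87178291200/(24 × 3628800)
= 1001

C(14,4) = 1001


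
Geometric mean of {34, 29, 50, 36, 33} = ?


Product = 34 × 29 × 50 × 36 × 33 = 58568400
GM = 58568400^(1/5) = 35.7711

GM = 35.7711


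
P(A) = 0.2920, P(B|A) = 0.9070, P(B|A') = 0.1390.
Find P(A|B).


P(B) = P(B|A)*P(A) + P(B|A')*P(A')
= 0.9070*0.2920 + 0.1390*0.7080
= 0.264844 + 0.098412 = 0.363256
P(A|B) = 0.264844/0.363256 = 0.7291

P(A|B) = 0.7291


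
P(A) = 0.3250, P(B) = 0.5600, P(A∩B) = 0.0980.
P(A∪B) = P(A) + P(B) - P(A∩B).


P(A∪B) = 0.3250 + 0.5600 - 0.0980
= 0.8850 - 0.0980
= 0.7870

P(A∪B) = 0.7870


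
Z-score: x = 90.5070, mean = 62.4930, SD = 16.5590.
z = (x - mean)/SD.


z = (90.5070 - 62.4930)/16.5590
= 28.0140/16.5590
= 1.6918

z = 1.6918


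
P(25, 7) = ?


P(25,7) = 25!/18!
= 15511210043330985984000000/6402373705728000
= 2422728000

P(25,7) = 2422728000


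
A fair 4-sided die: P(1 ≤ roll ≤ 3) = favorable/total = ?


Favorable outcomes (1 ≤ roll ≤ 3): 3
Total outcomes = 4
P = 3/4 = 0.7500

P = 0.7500


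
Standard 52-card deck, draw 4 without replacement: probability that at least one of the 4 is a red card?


P(at least one) = 1 - P(none)
P(none) = (26/52) × (25/51) × (24/50) × (23/49) = 0.055222
P(at least one) = 1 - 0.055222 = 0.9448

P = 0.9448


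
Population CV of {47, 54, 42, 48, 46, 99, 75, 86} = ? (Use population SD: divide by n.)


Mean = 62.1250
SD = 20.1708
CV = (20.1708/62.1250)*100 = 32.4680%

CV = 32.4680%


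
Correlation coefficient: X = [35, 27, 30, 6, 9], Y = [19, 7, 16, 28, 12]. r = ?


Mean X = 21.4000, Mean Y = 16.4000
SD X = 11.672189, SD Y = 7.059745
Cov = -28.960000
r = -28.960000/(11.672189*7.059745) = -0.3514

r = -0.3514


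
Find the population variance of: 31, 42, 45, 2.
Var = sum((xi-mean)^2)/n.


Mean = 30.0000
Squared deviations: 1.0000, 144.0000, 225.0000, 784.0000
Sum = 1154.0000
Variance = 1154.0000/4 = 288.5000

Variance = 288.5000


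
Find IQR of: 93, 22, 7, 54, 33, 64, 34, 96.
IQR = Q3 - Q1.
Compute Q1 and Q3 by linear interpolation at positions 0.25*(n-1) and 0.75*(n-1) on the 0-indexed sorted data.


Sorted: 7, 22, 33, 34, 54, 64, 93, 96
Q1 (25th %ile) = 30.2500
Q3 (75th %ile) = 71.2500
IQR = 71.2500 - 30.2500 = 41.0000

IQR = 41.0000


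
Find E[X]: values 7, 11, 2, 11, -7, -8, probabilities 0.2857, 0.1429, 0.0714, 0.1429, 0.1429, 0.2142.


E[X] = 7*0.2857 + 11*0.1429 + 2*0.0714 + 11*0.1429 - 7*0.1429 - 8*0.2142
= 1.9999 + 1.5719 + 0.1428 + 1.5719 - 1.0003 - 1.7136
= 2.5726

E[X] = 2.5726


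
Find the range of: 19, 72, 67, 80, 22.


Max = 80, Min = 19
Range = 80 - 19 = 61

Range = 61


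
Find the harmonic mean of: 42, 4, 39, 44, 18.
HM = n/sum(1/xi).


Sum of reciprocals = 1/42 + 1/4 + 1/39 + 1/44 + 1/18 = 0.377733
HM = 5/0.377733 = 13.2368

HM = 13.2368


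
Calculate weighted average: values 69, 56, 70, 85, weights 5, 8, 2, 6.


Numerator = 69*5 + 56*8 + 70*2 + 85*6 = 1443
Denominator = 5 + 8 + 2 + 6 = 21
WM = 1443/21 = 68.7143

WM = 68.7143


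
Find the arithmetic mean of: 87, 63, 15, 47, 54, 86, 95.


Sum = 87 + 63 + 15 + 47 + 54 + 86 + 95 = 447
n = 7
Mean = 447/7 = 63.8571

Mean = 63.8571


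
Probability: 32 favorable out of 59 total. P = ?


P = 32/59 = 0.5424

P = 0.5424


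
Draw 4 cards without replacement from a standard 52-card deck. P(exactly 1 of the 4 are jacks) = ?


Hypergeometric: P(X=1) = C(4,1)·C(48,3) / C(52,4)
= 4 × 17296 / 270725
= 69184/270725 = 0.2556

P = 0.2556


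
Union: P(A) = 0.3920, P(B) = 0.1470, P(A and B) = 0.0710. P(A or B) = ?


P(A∪B) = 0.3920 + 0.1470 - 0.0710
= 0.5390 - 0.0710
= 0.4680

P(A∪B) = 0.4680


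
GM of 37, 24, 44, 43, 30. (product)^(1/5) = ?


Product = 37 × 24 × 44 × 43 × 30 = 50402880
GM = 50402880^(1/5) = 34.7129

GM = 34.7129


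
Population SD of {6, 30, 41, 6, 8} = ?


Mean = 18.2000
Variance = 212.1600
SD = sqrt(212.1600) = 14.5657

SD = 14.5657


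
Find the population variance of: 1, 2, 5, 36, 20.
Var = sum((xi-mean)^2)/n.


Mean = 12.8000
Squared deviations: 139.2400, 116.6400, 60.8400, 538.2400, 51.8400
Sum = 906.8000
Variance = 906.8000/5 = 181.3600

Variance = 181.3600


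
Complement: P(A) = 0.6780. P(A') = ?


P(not A) = 1 - 0.6780 = 0.3220

P(not A) = 0.3220


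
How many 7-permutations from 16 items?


P(16,7) = 16!/9!
= 20922789888000/362880
= 57657600

P(16,7) = 57657600


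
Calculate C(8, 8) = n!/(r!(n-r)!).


C(8,8) = 8!/(8! × 0!)
= 40320/(40320 × 1)
= 1

C(8,8) = 1


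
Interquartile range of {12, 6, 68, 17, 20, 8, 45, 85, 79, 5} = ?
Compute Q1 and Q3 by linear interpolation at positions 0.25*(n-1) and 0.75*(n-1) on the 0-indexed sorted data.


Sorted: 5, 6, 8, 12, 17, 20, 45, 68, 79, 85
Q1 (25th %ile) = 9.0000
Q3 (75th %ile) = 62.2500
IQR = 62.2500 - 9.0000 = 53.2500

IQR = 53.2500


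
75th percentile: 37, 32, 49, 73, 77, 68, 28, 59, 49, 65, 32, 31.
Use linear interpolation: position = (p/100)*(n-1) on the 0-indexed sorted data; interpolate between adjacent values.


Sorted: 28, 31, 32, 32, 37, 49, 49, 59, 65, 68, 73, 77
n = 12
Index = 75/100 * 11 = 8.2500
Lower = data[8] = 65, Upper = data[9] = 68
P75 = 65 + 0.2500*(3) = 65.7500

P75 = 65.7500


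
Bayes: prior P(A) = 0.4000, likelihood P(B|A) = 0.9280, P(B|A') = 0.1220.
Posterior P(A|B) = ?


P(B) = P(B|A)*P(A) + P(B|A')*P(A')
= 0.9280*0.4000 + 0.1220*0.6000
= 0.371200 + 0.073200 = 0.444400
P(A|B) = 0.371200/0.444400 = 0.8353

P(A|B) = 0.8353


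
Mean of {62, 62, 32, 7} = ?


Sum = 62 + 62 + 32 + 7 = 163
n = 4
Mean = 163/4 = 40.7500

Mean = 40.7500


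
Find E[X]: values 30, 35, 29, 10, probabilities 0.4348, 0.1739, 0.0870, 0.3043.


E[X] = 30*0.4348 + 35*0.1739 + 29*0.0870 + 10*0.3043
= 13.0440 + 6.0865 + 2.5230 + 3.0430
= 24.6965

E[X] = 24.6965


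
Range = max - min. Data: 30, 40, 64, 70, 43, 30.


Max = 70, Min = 30
Range = 70 - 30 = 40

Range = 40


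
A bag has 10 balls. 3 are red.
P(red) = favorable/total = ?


P = 3/10 = 0.3000

P = 0.3000


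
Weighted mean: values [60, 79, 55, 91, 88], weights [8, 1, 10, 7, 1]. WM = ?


Numerator = 60*8 + 79*1 + 55*10 + 91*7 + 88*1 = 1834
Denominator = 8 + 1 + 10 + 7 + 1 = 27
WM = 1834/27 = 67.9259

WM = 67.9259


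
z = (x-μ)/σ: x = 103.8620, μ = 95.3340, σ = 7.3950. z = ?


z = (103.8620 - 95.3340)/7.3950
= 8.5280/7.3950
= 1.1532

z = 1.1532


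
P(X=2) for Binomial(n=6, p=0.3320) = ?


C(6,2) = 15
p^2 = 0.110224
(1-p)^4 = 0.199116
P = 15 * 0.110224 * 0.199116 = 0.3292

P(X=2) = 0.3292


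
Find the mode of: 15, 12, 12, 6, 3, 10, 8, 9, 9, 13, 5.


Frequencies: 3:1, 5:1, 6:1, 8:1, 9:2, 10:1, 12:2, 13:1, 15:1
Max frequency = 2
Mode = 9, 12

Mode = 9, 12


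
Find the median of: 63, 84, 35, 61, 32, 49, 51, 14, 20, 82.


Sorted: 14, 20, 32, 35, 49, 51, 61, 63, 82, 84
n = 10 (even)
Middle values: 49 and 51
Median = (49+51)/2 = 50.0000

Median = 50.0000


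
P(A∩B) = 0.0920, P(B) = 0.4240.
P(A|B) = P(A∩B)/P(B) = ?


P(A|B) = 0.0920/0.4240 = 0.2170

P(A|B) = 0.2170


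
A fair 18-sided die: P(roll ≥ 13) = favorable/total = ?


Favorable outcomes (roll ≥ 13): 6
Total outcomes = 18
P = 6/18 = 0.3333

P = 0.3333


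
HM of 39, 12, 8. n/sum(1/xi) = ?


Sum of reciprocals = 1/39 + 1/12 + 1/8 = 0.233974
HM = 3/0.233974 = 12.8219

HM = 12.8219


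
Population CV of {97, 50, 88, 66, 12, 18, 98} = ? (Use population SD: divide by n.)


Mean = 61.2857
SD = 33.3583
CV = (33.3583/61.2857)*100 = 54.4308%

CV = 54.4308%


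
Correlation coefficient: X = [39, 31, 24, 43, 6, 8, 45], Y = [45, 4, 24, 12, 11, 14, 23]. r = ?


Mean X = 28.0000, Mean Y = 19.0000
SD X = 14.851647, SD Y = 12.421180
Cov = 65.714286
r = 65.714286/(14.851647*12.421180) = 0.3562

r = 0.3562


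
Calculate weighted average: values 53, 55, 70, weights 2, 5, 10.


Numerator = 53*2 + 55*5 + 70*10 = 1081
Denominator = 2 + 5 + 10 = 17
WM = 1081/17 = 63.5882

WM = 63.5882


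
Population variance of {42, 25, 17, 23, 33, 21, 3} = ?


Mean = 23.4286
Squared deviations: 344.8980, 2.4694, 41.3265, 0.1837, 91.6122, 5.8980, 417.3265
Sum = 903.7143
Variance = 903.7143/7 = 129.1020

Variance = 129.1020


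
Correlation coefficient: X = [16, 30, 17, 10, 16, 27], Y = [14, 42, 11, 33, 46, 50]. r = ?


Mean X = 19.3333, Mean Y = 32.6667
SD X = 6.920180, SD Y = 15.184056
Cov = 49.611111
r = 49.611111/(6.920180*15.184056) = 0.4721

r = 0.4721


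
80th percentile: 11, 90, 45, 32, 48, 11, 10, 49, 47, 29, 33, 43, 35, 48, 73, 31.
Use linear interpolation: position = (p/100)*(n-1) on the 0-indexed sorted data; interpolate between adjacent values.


Sorted: 10, 11, 11, 29, 31, 32, 33, 35, 43, 45, 47, 48, 48, 49, 73, 90
n = 16
Index = 80/100 * 15 = 12.0000
Lower = data[12] = 48, Upper = data[13] = 49
P80 = 48 + 0*(1) = 48.0000

P80 = 48.0000


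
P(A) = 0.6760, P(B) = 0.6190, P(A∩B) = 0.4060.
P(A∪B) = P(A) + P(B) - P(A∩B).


P(A∪B) = 0.6760 + 0.6190 - 0.4060
= 1.2950 - 0.4060
= 0.8890

P(A∪B) = 0.8890


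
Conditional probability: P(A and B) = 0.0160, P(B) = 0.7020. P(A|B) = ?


P(A|B) = 0.0160/0.7020 = 0.0228

P(A|B) = 0.0228


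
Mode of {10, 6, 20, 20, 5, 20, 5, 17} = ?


Frequencies: 5:2, 6:1, 10:1, 17:1, 20:3
Max frequency = 3
Mode = 20

Mode = 20


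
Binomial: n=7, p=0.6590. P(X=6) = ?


C(7,6) = 7
p^6 = 0.081905
(1-p)^1 = 0.341000
P = 7 * 0.081905 * 0.341000 = 0.1955

P(X=6) = 0.1955


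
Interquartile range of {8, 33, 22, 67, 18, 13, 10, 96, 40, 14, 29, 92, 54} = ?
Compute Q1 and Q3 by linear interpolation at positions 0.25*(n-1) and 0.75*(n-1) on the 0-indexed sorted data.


Sorted: 8, 10, 13, 14, 18, 22, 29, 33, 40, 54, 67, 92, 96
Q1 (25th %ile) = 14.0000
Q3 (75th %ile) = 54.0000
IQR = 54.0000 - 14.0000 = 40.0000

IQR = 40.0000


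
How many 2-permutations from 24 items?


P(24,2) = 24!/22!
= 620448401733239439360000/1124000727777607680000
= 552

P(24,2) = 552


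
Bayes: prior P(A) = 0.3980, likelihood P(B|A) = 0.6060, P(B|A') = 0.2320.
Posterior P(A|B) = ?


P(B) = P(B|A)*P(A) + P(B|A')*P(A')
= 0.6060*0.3980 + 0.2320*0.6020
= 0.241188 + 0.139664 = 0.380852
P(A|B) = 0.241188/0.380852 = 0.6333

P(A|B) = 0.6333


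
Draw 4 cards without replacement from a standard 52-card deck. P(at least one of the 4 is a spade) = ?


P(at least one) = 1 - P(none)
P(none) = (39/52) × (38/51) × (37/50) × (36/49) = 0.303818
P(at least one) = 1 - 0.303818 = 0.6962

P = 0.6962


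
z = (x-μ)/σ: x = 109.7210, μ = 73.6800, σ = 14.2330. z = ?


z = (109.7210 - 73.6800)/14.2330
= 36.0410/14.2330
= 2.5322

z = 2.5322


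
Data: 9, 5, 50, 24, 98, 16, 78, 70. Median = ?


Sorted: 5, 9, 16, 24, 50, 70, 78, 98
n = 8 (even)
Middle values: 24 and 50
Median = (24+50)/2 = 37.0000

Median = 37.0000


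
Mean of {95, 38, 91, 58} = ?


Sum = 95 + 38 + 91 + 58 = 282
n = 4
Mean = 282/4 = 70.5000

Mean = 70.5000


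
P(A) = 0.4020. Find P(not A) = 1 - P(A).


P(not A) = 1 - 0.4020 = 0.5980

P(not A) = 0.5980


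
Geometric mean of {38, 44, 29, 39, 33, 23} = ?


Product = 38 × 44 × 29 × 39 × 33 × 23 = 1435293288
GM = 1435293288^(1/6) = 33.5859

GM = 33.5859


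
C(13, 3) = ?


C(13,3) = 13!/(3! × 10!)
= 6227020800/(6 × 3628800)
= 286

C(13,3) = 286


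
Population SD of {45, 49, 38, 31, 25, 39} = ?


Mean = 37.8333
Variance = 64.8056
SD = sqrt(64.8056) = 8.0502

SD = 8.0502


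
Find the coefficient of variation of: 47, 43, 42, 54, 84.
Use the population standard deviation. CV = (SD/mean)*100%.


Mean = 54.0000
SD = 15.5820
CV = (15.5820/54.0000)*100 = 28.8556%

CV = 28.8556%


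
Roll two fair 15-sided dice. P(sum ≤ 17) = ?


Total outcomes = 15×15 = 225
Favorable (sum ≤ 17): 134
P = 134/225 = 0.5956

P = 0.5956


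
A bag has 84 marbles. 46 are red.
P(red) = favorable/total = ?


P = 46/84 = 0.5476

P = 0.5476


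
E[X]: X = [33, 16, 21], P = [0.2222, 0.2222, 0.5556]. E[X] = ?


E[X] = 33*0.2222 + 16*0.2222 + 21*0.5556
= 7.3326 + 3.5552 + 11.6676
= 22.5554

E[X] = 22.5554


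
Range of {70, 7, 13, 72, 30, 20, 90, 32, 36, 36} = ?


Max = 90, Min = 7
Range = 90 - 7 = 83

Range = 83


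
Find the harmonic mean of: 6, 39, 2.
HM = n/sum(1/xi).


Sum of reciprocals = 1/6 + 1/39 + 1/2 = 0.692308
HM = 3/0.692308 = 4.3333

HM = 4.3333


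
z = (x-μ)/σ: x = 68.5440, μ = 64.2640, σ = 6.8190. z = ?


z = (68.5440 - 64.2640)/6.8190
= 4.2800/6.8190
= 0.6277

z = 0.6277


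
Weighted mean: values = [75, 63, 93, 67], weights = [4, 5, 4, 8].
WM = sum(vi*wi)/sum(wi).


Numerator = 75*4 + 63*5 + 93*4 + 67*8 = 1523
Denominator = 4 + 5 + 4 + 8 = 21
WM = 1523/21 = 72.5238

WM = 72.5238


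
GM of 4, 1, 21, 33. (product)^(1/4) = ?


Product = 4 × 1 × 21 × 33 = 2772
GM = 2772^(1/4) = 7.2560

GM = 7.2560


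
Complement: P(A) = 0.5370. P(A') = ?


P(not A) = 1 - 0.5370 = 0.4630

P(not A) = 0.4630


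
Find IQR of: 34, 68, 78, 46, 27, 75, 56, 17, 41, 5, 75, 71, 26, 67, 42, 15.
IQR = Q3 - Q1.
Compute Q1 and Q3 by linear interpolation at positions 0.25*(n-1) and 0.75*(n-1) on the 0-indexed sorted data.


Sorted: 5, 15, 17, 26, 27, 34, 41, 42, 46, 56, 67, 68, 71, 75, 75, 78
Q1 (25th %ile) = 26.7500
Q3 (75th %ile) = 68.7500
IQR = 68.7500 - 26.7500 = 42.0000

IQR = 42.0000


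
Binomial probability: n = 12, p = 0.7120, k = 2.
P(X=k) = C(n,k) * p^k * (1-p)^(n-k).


C(12,2) = 66
p^2 = 0.506944
(1-p)^10 = 3.925770e-06
P = 66 * 0.506944 * 3.925770e-06 = 0.0001

P(X=2) = 0.0001


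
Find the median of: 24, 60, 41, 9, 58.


Sorted: 9, 24, 41, 58, 60
n = 5 (odd)
Middle value = 41

Median = 41


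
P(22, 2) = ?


P(22,2) = 22!/20!
= 1124000727777607680000/2432902008176640000
= 462

P(22,2) = 462


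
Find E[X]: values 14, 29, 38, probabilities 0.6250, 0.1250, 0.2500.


E[X] = 14*0.6250 + 29*0.1250 + 38*0.2500
= 8.7500 + 3.6250 + 9.5000
= 21.8750

E[X] = 21.8750


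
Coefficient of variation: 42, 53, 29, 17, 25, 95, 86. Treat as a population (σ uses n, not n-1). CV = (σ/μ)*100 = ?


Mean = 49.5714
SD = 28.1519
CV = (28.1519/49.5714)*100 = 56.7906%

CV = 56.7906%


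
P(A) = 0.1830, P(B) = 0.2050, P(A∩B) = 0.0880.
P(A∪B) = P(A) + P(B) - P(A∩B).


P(A∪B) = 0.1830 + 0.2050 - 0.0880
= 0.3880 - 0.0880
= 0.3000

P(A∪B) = 0.3000


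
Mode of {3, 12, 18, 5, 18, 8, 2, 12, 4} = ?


Frequencies: 2:1, 3:1, 4:1, 5:1, 8:1, 12:2, 18:2
Max frequency = 2
Mode = 12, 18

Mode = 12, 18


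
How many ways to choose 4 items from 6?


C(6,4) = 6!/(4! × 2!)
= 720/(24 × 2)
= 15

C(6,4) = 15


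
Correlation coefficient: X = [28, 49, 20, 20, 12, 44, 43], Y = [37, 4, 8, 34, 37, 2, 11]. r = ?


Mean X = 30.8571, Mean Y = 19.0000
SD X = 13.356952, SD Y = 14.985707
Cov = -146.714286
r = -146.714286/(13.356952*14.985707) = -0.7330

r = -0.7330


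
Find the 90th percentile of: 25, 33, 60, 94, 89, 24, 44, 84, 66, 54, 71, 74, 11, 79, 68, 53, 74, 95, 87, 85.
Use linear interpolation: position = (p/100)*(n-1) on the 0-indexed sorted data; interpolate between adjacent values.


Sorted: 11, 24, 25, 33, 44, 53, 54, 60, 66, 68, 71, 74, 74, 79, 84, 85, 87, 89, 94, 95
n = 20
Index = 90/100 * 19 = 17.1000
Lower = data[17] = 89, Upper = data[18] = 94
P90 = 89 + 0.1000*(5) = 89.5000

P90 = 89.5000


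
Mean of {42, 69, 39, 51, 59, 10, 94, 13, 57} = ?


Sum = 42 + 69 + 39 + 51 + 59 + 10 + 94 + 13 + 57 = 434
n = 9
Mean = 434/9 = 48.2222

Mean = 48.2222


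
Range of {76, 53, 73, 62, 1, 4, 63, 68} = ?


Max = 76, Min = 1
Range = 76 - 1 = 75

Range = 75


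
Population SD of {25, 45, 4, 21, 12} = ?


Mean = 21.4000
Variance = 192.2400
SD = sqrt(192.2400) = 13.8651

SD = 13.8651


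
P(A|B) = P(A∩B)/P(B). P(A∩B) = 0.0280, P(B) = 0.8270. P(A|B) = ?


P(A|B) = 0.0280/0.8270 = 0.0339

P(A|B) = 0.0339


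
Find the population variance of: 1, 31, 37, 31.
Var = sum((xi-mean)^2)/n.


Mean = 25.0000
Squared deviations: 576.0000, 36.0000, 144.0000, 36.0000
Sum = 792.0000
Variance = 792.0000/4 = 198.0000

Variance = 198.0000


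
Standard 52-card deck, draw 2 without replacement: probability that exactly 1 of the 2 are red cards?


Hypergeometric: P(X=1) = C(26,1)·C(26,1) / C(52,2)
= 26 × 26 / 1326
= 676/1326 = 0.5098

P = 0.5098


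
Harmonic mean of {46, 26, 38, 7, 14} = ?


Sum of reciprocals = 1/46 + 1/26 + 1/38 + 1/7 + 1/14 = 0.300802
HM = 5/0.300802 = 16.6222

HM = 16.6222


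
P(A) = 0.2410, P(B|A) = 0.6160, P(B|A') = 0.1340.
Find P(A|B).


P(B) = P(B|A)*P(A) + P(B|A')*P(A')
= 0.6160*0.2410 + 0.1340*0.7590
= 0.148456 + 0.101706 = 0.250162
P(A|B) = 0.148456/0.250162 = 0.5934

P(A|B) = 0.5934


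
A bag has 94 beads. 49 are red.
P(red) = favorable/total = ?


P = 49/94 = 0.5213

P = 0.5213


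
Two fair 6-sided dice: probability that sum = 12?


Total outcomes = 6×6 = 36
Favorable (sum = 12): 1
P = 1/36 = 0.0278

P = 0.0278


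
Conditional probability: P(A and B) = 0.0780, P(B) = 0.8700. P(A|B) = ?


P(A|B) = 0.0780/0.8700 = 0.0897

P(A|B) = 0.0897


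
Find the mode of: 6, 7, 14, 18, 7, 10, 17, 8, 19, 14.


Frequencies: 6:1, 7:2, 8:1, 10:1, 14:2, 17:1, 18:1, 19:1
Max frequency = 2
Mode = 7, 14

Mode = 7, 14


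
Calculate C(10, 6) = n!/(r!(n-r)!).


C(10,6) = 10!/(6! × 4!)
= 3628800/(720 × 24)
= 210

C(10,6) = 210


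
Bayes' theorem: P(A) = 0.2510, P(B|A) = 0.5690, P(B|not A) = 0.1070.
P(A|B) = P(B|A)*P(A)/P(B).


P(B) = P(B|A)*P(A) + P(B|A')*P(A')
= 0.5690*0.2510 + 0.1070*0.7490
= 0.142819 + 0.080143 = 0.222962
P(A|B) = 0.142819/0.222962 = 0.6406

P(A|B) = 0.6406


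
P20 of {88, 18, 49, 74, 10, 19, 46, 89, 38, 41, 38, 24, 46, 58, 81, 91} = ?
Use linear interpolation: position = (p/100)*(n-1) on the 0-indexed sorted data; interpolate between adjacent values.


Sorted: 10, 18, 19, 24, 38, 38, 41, 46, 46, 49, 58, 74, 81, 88, 89, 91
n = 16
Index = 20/100 * 15 = 3.0000
Lower = data[3] = 24, Upper = data[4] = 38
P20 = 24 + 0*(14) = 24.0000

P20 = 24.0000


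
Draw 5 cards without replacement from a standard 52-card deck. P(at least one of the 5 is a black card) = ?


P(at least one) = 1 - P(none)
P(none) = (26/52) × (25/51) × (24/50) × (23/49) × (22/48) = 0.025310
P(at least one) = 1 - 0.025310 = 0.9747

P = 0.9747


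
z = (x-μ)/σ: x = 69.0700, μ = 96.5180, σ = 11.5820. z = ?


z = (69.0700 - 96.5180)/11.5820
= -27.4480/11.5820
= -2.3699

z = -2.3699


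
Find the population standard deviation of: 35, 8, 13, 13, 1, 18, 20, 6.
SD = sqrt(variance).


Mean = 14.2500
Variance = 95.4375
SD = sqrt(95.4375) = 9.7692

SD = 9.7692


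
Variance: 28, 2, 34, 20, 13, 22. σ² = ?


Mean = 19.8333
Squared deviations: 66.6944, 318.0278, 200.6944, 0.0278, 46.6944, 4.6944
Sum = 636.8333
Variance = 636.8333/6 = 106.1389

Variance = 106.1389


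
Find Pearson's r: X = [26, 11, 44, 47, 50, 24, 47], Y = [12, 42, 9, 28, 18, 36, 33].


Mean X = 35.5714, Mean Y = 25.4286
SD X = 13.988333, SD Y = 11.684631
Cov = -75.816327
r = -75.816327/(13.988333*11.684631) = -0.4639

r = -0.4639


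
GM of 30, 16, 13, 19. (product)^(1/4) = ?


Product = 30 × 16 × 13 × 19 = 118560
GM = 118560^(1/4) = 18.5560

GM = 18.5560


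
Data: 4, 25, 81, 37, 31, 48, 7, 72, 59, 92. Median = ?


Sorted: 4, 7, 25, 31, 37, 48, 59, 72, 81, 92
n = 10 (even)
Middle values: 37 and 48
Median = (37+48)/2 = 42.5000

Median = 42.5000


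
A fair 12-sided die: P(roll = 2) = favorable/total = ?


Favorable outcomes (roll = 2): 1
Total outcomes = 12
P = 1/12 = 0.0833

P = 0.0833


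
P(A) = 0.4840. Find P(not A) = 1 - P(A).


P(not A) = 1 - 0.4840 = 0.5160

P(not A) = 0.5160


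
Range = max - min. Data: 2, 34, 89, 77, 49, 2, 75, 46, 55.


Max = 89, Min = 2
Range = 89 - 2 = 87

Range = 87


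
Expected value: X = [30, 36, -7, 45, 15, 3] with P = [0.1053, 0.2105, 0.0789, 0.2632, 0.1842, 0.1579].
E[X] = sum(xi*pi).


E[X] = 30*0.1053 + 36*0.2105 - 7*0.0789 + 45*0.2632 + 15*0.1842 + 3*0.1579
= 3.1590 + 7.5780 - 0.5523 + 11.8440 + 2.7630 + 0.4737
= 25.2654

E[X] = 25.2654


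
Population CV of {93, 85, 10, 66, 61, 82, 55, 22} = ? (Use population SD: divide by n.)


Mean = 59.2500
SD = 27.8377
CV = (27.8377/59.2500)*100 = 46.9835%

CV = 46.9835%


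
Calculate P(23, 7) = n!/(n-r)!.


P(23,7) = 23!/16!
= 25852016738884976640000/20922789888000
= 1235591280

P(23,7) = 1235591280


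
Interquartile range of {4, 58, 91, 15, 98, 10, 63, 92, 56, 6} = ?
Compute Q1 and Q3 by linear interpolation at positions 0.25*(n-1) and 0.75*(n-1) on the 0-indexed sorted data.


Sorted: 4, 6, 10, 15, 56, 58, 63, 91, 92, 98
Q1 (25th %ile) = 11.2500
Q3 (75th %ile) = 84.0000
IQR = 84.0000 - 11.2500 = 72.7500

IQR = 72.7500


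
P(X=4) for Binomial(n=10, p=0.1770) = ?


C(10,4) = 210
p^4 = 0.000982
(1-p)^6 = 0.310741
P = 210 * 0.000982 * 0.310741 = 0.0640

P(X=4) = 0.0640


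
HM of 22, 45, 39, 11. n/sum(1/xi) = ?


Sum of reciprocals = 1/22 + 1/45 + 1/39 + 1/11 = 0.184227
HM = 4/0.184227 = 21.7124

HM = 21.7124


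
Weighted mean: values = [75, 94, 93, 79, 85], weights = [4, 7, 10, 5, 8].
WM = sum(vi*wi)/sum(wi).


Numerator = 75*4 + 94*7 + 93*10 + 79*5 + 85*8 = 2963
Denominator = 4 + 7 + 10 + 5 + 8 = 34
WM = 2963/34 = 87.1471

WM = 87.1471


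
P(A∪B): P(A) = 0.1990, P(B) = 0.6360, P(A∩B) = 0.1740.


P(A∪B) = 0.1990 + 0.6360 - 0.1740
= 0.8350 - 0.1740
= 0.6610

P(A∪B) = 0.6610


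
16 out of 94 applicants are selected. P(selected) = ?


P = 16/94 = 0.1702

P = 0.1702


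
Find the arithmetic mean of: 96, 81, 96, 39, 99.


Sum = 96 + 81 + 96 + 39 + 99 = 411
n = 5
Mean = 411/5 = 82.2000

Mean = 82.2000


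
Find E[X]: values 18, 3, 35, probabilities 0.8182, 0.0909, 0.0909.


E[X] = 18*0.8182 + 3*0.0909 + 35*0.0909
= 14.7276 + 0.2727 + 3.1815
= 18.1818

E[X] = 18.1818


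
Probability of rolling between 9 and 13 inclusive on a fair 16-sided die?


Favorable outcomes (9 ≤ roll ≤ 13): 5
Total outcomes = 16
P = 5/16 = 0.3125

P = 0.3125


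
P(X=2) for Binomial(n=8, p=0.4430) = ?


C(8,2) = 28
p^2 = 0.196249
(1-p)^6 = 0.029863
P = 28 * 0.196249 * 0.029863 = 0.1641

P(X=2) = 0.1641


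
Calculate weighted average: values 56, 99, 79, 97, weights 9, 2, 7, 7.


Numerator = 56*9 + 99*2 + 79*7 + 97*7 = 1934
Denominator = 9 + 2 + 7 + 7 = 25
WM = 1934/25 = 77.3600

WM = 77.3600


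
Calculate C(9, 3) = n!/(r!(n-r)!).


C(9,3) = 9!/(3! × 6!)
= 362880/(6 × 720)
= 84

C(9,3) = 84


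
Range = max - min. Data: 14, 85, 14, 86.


Max = 86, Min = 14
Range = 86 - 14 = 72

Range = 72


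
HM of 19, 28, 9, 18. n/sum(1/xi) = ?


Sum of reciprocals = 1/19 + 1/28 + 1/9 + 1/18 = 0.255013
HM = 4/0.255013 = 15.6855

HM = 15.6855


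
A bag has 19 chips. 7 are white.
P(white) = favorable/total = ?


P = 7/19 = 0.3684

P = 0.3684


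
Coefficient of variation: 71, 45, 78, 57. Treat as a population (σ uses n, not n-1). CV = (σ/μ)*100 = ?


Mean = 62.7500
SD = 12.7353
CV = (12.7353/62.7500)*100 = 20.2953%

CV = 20.2953%


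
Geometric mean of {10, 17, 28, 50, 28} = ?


Product = 10 × 17 × 28 × 50 × 28 = 6664000
GM = 6664000^(1/5) = 23.1605

GM = 23.1605


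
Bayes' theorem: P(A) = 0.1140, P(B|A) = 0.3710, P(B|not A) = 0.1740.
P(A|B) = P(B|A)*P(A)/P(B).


P(B) = P(B|A)*P(A) + P(B|A')*P(A')
= 0.3710*0.1140 + 0.1740*0.8860
= 0.042294 + 0.154164 = 0.196458
P(A|B) = 0.042294/0.196458 = 0.2153

P(A|B) = 0.2153


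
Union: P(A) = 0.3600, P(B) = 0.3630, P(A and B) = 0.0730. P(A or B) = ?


P(A∪B) = 0.3600 + 0.3630 - 0.0730
= 0.7230 - 0.0730
= 0.6500

P(A∪B) = 0.6500


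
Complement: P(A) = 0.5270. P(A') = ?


P(not A) = 1 - 0.5270 = 0.4730

P(not A) = 0.4730


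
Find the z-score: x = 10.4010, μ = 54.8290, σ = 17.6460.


z = (10.4010 - 54.8290)/17.6460
= -44.4280/17.6460
= -2.5177

z = -2.5177


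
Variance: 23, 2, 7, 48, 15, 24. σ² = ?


Mean = 19.8333
Squared deviations: 10.0278, 318.0278, 164.6944, 793.3611, 23.3611, 17.3611
Sum = 1326.8333
Variance = 1326.8333/6 = 221.1389

Variance = 221.1389


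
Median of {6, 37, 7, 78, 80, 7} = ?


Sorted: 6, 7, 7, 37, 78, 80
n = 6 (even)
Middle values: 7 and 37
Median = (7+37)/2 = 22.0000

Median = 22.0000


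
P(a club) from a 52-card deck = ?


13 clubs in 52 cards
P = 13/52 = 0.2500

P = 0.2500


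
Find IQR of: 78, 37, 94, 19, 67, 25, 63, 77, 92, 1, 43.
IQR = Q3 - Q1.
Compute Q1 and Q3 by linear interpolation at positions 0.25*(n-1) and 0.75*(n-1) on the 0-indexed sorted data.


Sorted: 1, 19, 25, 37, 43, 63, 67, 77, 78, 92, 94
Q1 (25th %ile) = 31.0000
Q3 (75th %ile) = 77.5000
IQR = 77.5000 - 31.0000 = 46.5000

IQR = 46.5000


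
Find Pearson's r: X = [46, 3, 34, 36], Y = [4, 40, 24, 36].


Mean X = 29.7500, Mean Y = 26.0000
SD X = 16.099301, SD Y = 14.000000
Cov = -169.500000
r = -169.500000/(16.099301*14.000000) = -0.7520

r = -0.7520


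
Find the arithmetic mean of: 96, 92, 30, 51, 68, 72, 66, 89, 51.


Sum = 96 + 92 + 30 + 51 + 68 + 72 + 66 + 89 + 51 = 615
n = 9
Mean = 615/9 = 68.3333

Mean = 68.3333


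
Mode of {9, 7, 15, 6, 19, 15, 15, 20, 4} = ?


Frequencies: 4:1, 6:1, 7:1, 9:1, 15:3, 19:1, 20:1
Max frequency = 3
Mode = 15

Mode = 15


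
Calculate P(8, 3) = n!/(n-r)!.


P(8,3) = 8!/5!
= 40320/120
= 336

P(8,3) = 336


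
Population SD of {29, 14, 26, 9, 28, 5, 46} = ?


Mean = 22.4286
Variance = 171.1020
SD = sqrt(171.1020) = 13.0806

SD = 13.0806


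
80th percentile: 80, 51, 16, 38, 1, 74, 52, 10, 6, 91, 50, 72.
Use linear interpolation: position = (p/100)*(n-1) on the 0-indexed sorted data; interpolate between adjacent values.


Sorted: 1, 6, 10, 16, 38, 50, 51, 52, 72, 74, 80, 91
n = 12
Index = 80/100 * 11 = 8.8000
Lower = data[8] = 72, Upper = data[9] = 74
P80 = 72 + 0.8000*(2) = 73.6000

P80 = 73.6000


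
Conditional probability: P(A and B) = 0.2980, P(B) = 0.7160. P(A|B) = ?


P(A|B) = 0.2980/0.7160 = 0.4162

P(A|B) = 0.4162


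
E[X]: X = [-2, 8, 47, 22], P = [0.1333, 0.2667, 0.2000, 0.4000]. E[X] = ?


E[X] = -2*0.1333 + 8*0.2667 + 47*0.2000 + 22*0.4000
= -0.2666 + 2.1336 + 9.4000 + 8.8000
= 20.0670

E[X] = 20.0670


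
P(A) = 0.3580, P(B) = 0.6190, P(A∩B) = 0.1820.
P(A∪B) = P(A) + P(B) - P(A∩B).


P(A∪B) = 0.3580 + 0.6190 - 0.1820
= 0.9770 - 0.1820
= 0.7950

P(A∪B) = 0.7950


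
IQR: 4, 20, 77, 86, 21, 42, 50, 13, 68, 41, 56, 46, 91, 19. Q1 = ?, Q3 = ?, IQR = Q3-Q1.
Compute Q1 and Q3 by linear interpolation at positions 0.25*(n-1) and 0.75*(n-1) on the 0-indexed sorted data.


Sorted: 4, 13, 19, 20, 21, 41, 42, 46, 50, 56, 68, 77, 86, 91
Q1 (25th %ile) = 20.2500
Q3 (75th %ile) = 65.0000
IQR = 65.0000 - 20.2500 = 44.7500

IQR = 44.7500


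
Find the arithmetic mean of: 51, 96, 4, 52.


Sum = 51 + 96 + 4 + 52 = 203
n = 4
Mean = 203/4 = 50.7500

Mean = 50.7500


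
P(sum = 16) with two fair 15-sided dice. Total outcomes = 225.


Total outcomes = 15×15 = 225
Favorable (sum = 16): 15
P = 15/225 = 0.0667

P = 0.0667


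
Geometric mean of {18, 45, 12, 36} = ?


Product = 18 × 45 × 12 × 36 = 349920
GM = 349920^(1/4) = 24.3216

GM = 24.3216


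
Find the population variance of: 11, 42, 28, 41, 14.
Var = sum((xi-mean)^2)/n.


Mean = 27.2000
Squared deviations: 262.4400, 219.0400, 0.6400, 190.4400, 174.2400
Sum = 846.8000
Variance = 846.8000/5 = 169.3600

Variance = 169.3600


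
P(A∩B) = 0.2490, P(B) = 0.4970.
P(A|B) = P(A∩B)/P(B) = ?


P(A|B) = 0.2490/0.4970 = 0.5010

P(A|B) = 0.5010


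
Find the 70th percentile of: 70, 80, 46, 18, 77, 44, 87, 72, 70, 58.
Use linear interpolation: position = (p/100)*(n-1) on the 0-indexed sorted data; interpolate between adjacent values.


Sorted: 18, 44, 46, 58, 70, 70, 72, 77, 80, 87
n = 10
Index = 70/100 * 9 = 6.3000
Lower = data[6] = 72, Upper = data[7] = 77
P70 = 72 + 0.3000*(5) = 73.5000

P70 = 73.5000


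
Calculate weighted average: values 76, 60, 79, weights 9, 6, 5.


Numerator = 76*9 + 60*6 + 79*5 = 1439
Denominator = 9 + 6 + 5 = 20
WM = 1439/20 = 71.9500

WM = 71.9500


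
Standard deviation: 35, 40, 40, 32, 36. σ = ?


Mean = 36.6000
Variance = 9.4400
SD = sqrt(9.4400) = 3.0725

SD = 3.0725


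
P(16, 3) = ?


P(16,3) = 16!/13!
= 20922789888000/6227020800
= 3360

P(16,3) = 3360


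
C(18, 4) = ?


C(18,4) = 18!/(4! × 14!)
= 6402373705728000/(24 × 87178291200)
= 3060

C(18,4) = 3060


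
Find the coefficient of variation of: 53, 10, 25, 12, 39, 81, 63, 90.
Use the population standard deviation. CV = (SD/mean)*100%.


Mean = 46.6250
SD = 28.3678
CV = (28.3678/46.6250)*100 = 60.8426%

CV = 60.8426%


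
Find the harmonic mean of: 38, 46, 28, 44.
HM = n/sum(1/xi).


Sum of reciprocals = 1/38 + 1/46 + 1/28 + 1/44 = 0.106496
HM = 4/0.106496 = 37.5599

HM = 37.5599


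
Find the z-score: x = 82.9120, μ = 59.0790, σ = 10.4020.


z = (82.9120 - 59.0790)/10.4020
= 23.8330/10.4020
= 2.2912

z = 2.2912


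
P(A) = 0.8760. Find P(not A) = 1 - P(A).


P(not A) = 1 - 0.8760 = 0.1240

P(not A) = 0.1240


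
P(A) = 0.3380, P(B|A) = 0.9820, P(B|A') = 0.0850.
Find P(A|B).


P(B) = P(B|A)*P(A) + P(B|A')*P(A')
= 0.9820*0.3380 + 0.0850*0.6620
= 0.331916 + 0.056270 = 0.388186
P(A|B) = 0.331916/0.388186 = 0.8550

P(A|B) = 0.8550
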